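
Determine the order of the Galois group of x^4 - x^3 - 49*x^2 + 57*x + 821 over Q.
The degree of the splitting field over Q equals the order of the Galois group, so first determine the group. The polynomial is an irreducible quartic over Q and its discriminant is 4839321661, which is not a perfect square, so the Galois group is not contained in A_4. The resolvent cubic y^3 + 49*y^2 - 3341*y - 164986 is irreducible over Q. An irreducible resolvent with non-square discriminant gives S_4. The Galois group S_4 (4T5) has order 24, so the splitting field has degree 24 over Q.

24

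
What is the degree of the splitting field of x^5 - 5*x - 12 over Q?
10

The degree of the splitting field over Q equals the order of the Galois group, so first determine the group. The polynomial f is an irreducible quintic over Q, so G = Gal(f/Q) is a transitive subgroup of S_5: one of C_5 (5T1, order 5), D_5 (5T2, order 10), F_20 (5T3, order 20), A_5 (5T4, order 60) or S_5 (5T5, order 120). The discriminant of f is 64000000 = 8000^2, a perfect square, so G is contained in A_5. The transitive groups of degree 5 contained in A_5 are: C_5 (5T1, order 5), D_5 (5T2, order 10), A_5 (5T4, order 60). By Dedekind's theorem, for a prime p not dividing disc(f) the degrees of the irreducible factors of f mod p form the cycle type of an element of G. Factoring f modulo the 23 such primes p <= 97 (skipping 2, 5, which divide the discriminant), each new pattern first appears at: mod 3: f = (x)(x^2 + x + 2)(x^2 + 2x + 2), pattern 2+2+1; mod 7: f = (x^5 + 2x + 2), pattern 5. No other pattern occurs in this range, so the set of observed cycle types is {2+2+1, 5}. The candidates containing elements of all these cycle types are D_5 (5T2) of order 10, A_5 (5T4) of order 60; the others are excluded. The observed types are precisely the cycle types that occur in D_5 (5T2) (apart from the identity). Each of the other remaining candidates has further cycle types, and by the Chebotarev density theorem the matching factorization patterns would occur for a proportion of primes equal to their share of the group: A_5 (5T4) additionally contains elements of type 3+1+1 (20 of its 60 elements, about 33% of primes). None of the 23 primes tested shows any such pattern (for each of these groups the chance of that is below 10^-4), which rules them out. Hence G = D_5 (5T2), of order 10. The Galois group D_5 (5T2) has order 10, so the splitting field has degree 10 over Q.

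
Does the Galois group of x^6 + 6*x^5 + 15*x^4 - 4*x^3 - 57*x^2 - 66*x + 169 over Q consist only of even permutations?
The polynomial is irreducible of degree 6 over Q. Its discriminant is -190210142896128, which is not a perfect square. A Galois group lies in the alternating group exactly when the discriminant is a square in Q, so the Galois group (C_3 x S_3) is not contained in A_6.

No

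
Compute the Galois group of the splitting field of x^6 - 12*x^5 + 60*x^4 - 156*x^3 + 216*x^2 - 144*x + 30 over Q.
The polynomial f is an irreducible sextic over Q, so G = Gal(f/Q) is one of the 16 transitive subgroups 6T1, ..., 6T16 of S_6. The discriminant of f is 40310784, which is not a perfect square, so G is not contained in A_6. The transitive groups of degree 6 not contained in A_6 are: C_6 (6T1, order 6), S_3 (6T2, order 6), D_6 (6T3, order 12), C_3 x S_3 (6T5, order 18), A_4 x C_2 (6T6, order 24), S_4 (6T8, order 24), S_3 x S_3 (6T9, order 36), S_4 x C_2 (6T11, order 48), (S_3 x S_3) : C_2 (6T13, order 72), PGL(2,5) (6T14, order 120), S_6 (6T16, order 720). By Dedekind's theorem, for a prime p not dividing disc(f) the degrees of the irreducible factors of f mod p form the cycle type of an element of G. Factoring f modulo the 14 such primes p <= 53 (skipping 2, 3, which divide the discriminant), each new pattern first appears at: mod 5: f = (x)(x + 4)(x^2 + 2)(x^2 + 4x + 2), pattern 2+2+1+1; mod 7: f = (x^6 + 2x^5 + 4x^4 + 5x^3 + 6x^2 + 3x + 2), pattern 6; mod 19: f = (x + 2)(x + 4)(x + 7)(x^3 + 13x^2 + 12x + 8), pattern 3+1+1+1; mod 31: f = (x^2 + 6x + 11)(x^2 + 15x + 21)(x^2 + 29x + 11), pattern 2+2+2; mod 43: f = (x^3 + 37x^2 + 12x + 1)(x^3 + 37x^2 + 12x + 30), pattern 3+3. No other pattern occurs in this range, so the set of observed cycle types is {2+2+1+1, 6, 3+1+1+1, 2+2+2, 3+3}. The candidates containing elements of all these cycle types are S_3 x S_3 (6T9) of order 36, (S_3 x S_3) : C_2 (6T13) of order 72, S_6 (6T16) of order 720; the others are excluded. The observed types are precisely the cycle types that occur in S_3 x S_3 (6T9) (apart from the identity). Each of the other remaining candidates has further cycle types, and by the Chebotarev density theorem the matching factorization patterns would occur for a proportion of primes equal to their share of the group: (S_3 x S_3) : C_2 (6T13) additionally contains elements of type 4+2, 3+2+1, 2+1+1+1+1 (36 of its 72 elements, about 50% of primes); S_6 (6T16) additionally contains elements of type 5+1, 4+2, 4+1+1, 3+2+1, 2+1+1+1+1 (459 of its 720 elements, about 64% of primes). None of the 14 primes tested shows any such pattern (for each of these groups the chance of that is below 10^-4), which rules them out. Hence G = S_3 x S_3 (6T9), of order 36.

S_3 x S_3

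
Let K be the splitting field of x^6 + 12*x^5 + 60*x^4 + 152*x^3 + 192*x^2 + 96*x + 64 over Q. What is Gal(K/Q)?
The polynomial f is an irreducible sextic over Q, so G = Gal(f/Q) is one of the 16 transitive subgroups 6T1, ..., 6T16 of S_6. The discriminant of f is -21134460321792, which is not a perfect square, so G is not contained in A_6. The transitive groups of degree 6 not contained in A_6 are: C_6 (6T1, order 6), S_3 (6T2, order 6), D_6 (6T3, order 12), C_3 x S_3 (6T5, order 18), A_4 x C_2 (6T6, order 24), S_4 (6T8, order 24), S_3 x S_3 (6T9, order 36), S_4 x C_2 (6T11, order 48), (S_3 x S_3) : C_2 (6T13, order 72), PGL(2,5) (6T14, order 120), S_6 (6T16, order 720). By Dedekind's theorem, for a prime p not dividing disc(f) the degrees of the irreducible factors of f mod p form the cycle type of an element of G. Factoring f modulo the 37 such primes p <= 167 (skipping 2, 3, which divide the discriminant), each new pattern first appears at: mod 5: f = (x^6 + 2x^5 + 2x^3 + 2x^2 + x + 4), pattern 6; mod 7: f = (x^3 + 6x^2 + 5x + 3)(x^3 + 6x^2 + 5x + 5), pattern 3+3; mod 17: f = (x^2 + x + 2)(x^2 + 13x + 9)(x^2 + 15x + 13), pattern 2+2+2; mod 19: f = (x + 1)(x + 10)(x + 12)(x + 14)(x + 15)(x + 17), pattern 1+1+1+1+1+1. No other pattern occurs in this range, so the set of observed cycle types is {6, 3+3, 2+2+2, 1+1+1+1+1+1}. The candidates containing elements of all these cycle types are C_6 (6T1) of order 6, D_6 (6T3) of order 12, C_3 x S_3 (6T5) of order 18, A_4 x C_2 (6T6) of order 24, S_3 x S_3 (6T9) of order 36, S_4 x C_2 (6T11) of order 48, (S_3 x S_3) : C_2 (6T13) of order 72, PGL(2,5) (6T14) of order 120, S_6 (6T16) of order 720; the others are excluded. The observed types are precisely the cycle types that occur in C_6 (6T1). Each of the other remaining candidates has further cycle types, and by the Chebotarev density theorem the matching factorization patterns would occur for a proportion of primes equal to their share of the group: D_6 (6T3) additionally contains elements of type 2+2+1+1 (3 of its 12 elements, about 25% of primes); C_3 x S_3 (6T5) additionally contains elements of type 3+1+1+1 (4 of its 18 elements, about 22% of primes); A_4 x C_2 (6T6) additionally contains elements of type 2+2+1+1, 2+1+1+1+1 (6 of its 24 elements, about 25% of primes); S_3 x S_3 (6T9) additionally contains elements of type 3+1+1+1, 2+2+1+1 (13 of its 36 elements, about 36% of primes); S_4 x C_2 (6T11) additionally contains elements of type 4+2, 4+1+1, 2+2+1+1, 2+1+1+1+1 (24 of its 48 elements, about 50% of primes); (S_3 x S_3) : C_2 (6T13) additionally contains elements of type 4+2, 3+2+1, 3+1+1+1, 2+2+1+1, 2+1+1+1+1 (49 of its 72 elements, about 68% of primes); PGL(2,5) (6T14) additionally contains elements of type 5+1, 4+1+1, 2+2+1+1 (69 of its 120 elements, about 58% of primes); S_6 (6T16) additionally contains elements of type 5+1, 4+2, 4+1+1, 3+2+1, 3+1+1+1, 2+2+1+1, 2+1+1+1+1 (544 of its 720 elements, about 76% of primes). None of the 37 primes tested shows any such pattern (for each of these groups the chance of that is below 10^-4), which rules them out. Hence G = C_6 (6T1), of order 6.

C_6, the cyclic group of order 6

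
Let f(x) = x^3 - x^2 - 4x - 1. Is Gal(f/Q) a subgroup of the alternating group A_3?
The polynomial is irreducible of degree 3 over Q. Its discriminant is 169 = 13^2, a perfect square. A Galois group lies in the alternating group exactly when the discriminant is a square in Q, so the Galois group (C_3) is contained in A_3.

Yes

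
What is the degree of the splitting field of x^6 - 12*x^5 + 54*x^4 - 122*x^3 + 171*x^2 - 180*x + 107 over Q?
The degree of the splitting field over Q equals the order of the Galois group, so first determine the group. The polynomial f is an irreducible sextic over Q, so G = Gal(f/Q) is one of the 16 transitive subgroups 6T1, ..., 6T16 of S_6. The discriminant of f is -11156429376, which is not a perfect square, so G is not contained in A_6. The transitive groups of degree 6 not contained in A_6 are: C_6 (6T1, order 6), S_3 (6T2, order 6), D_6 (6T3, order 12), C_3 x S_3 (6T5, order 18), A_4 x C_2 (6T6, order 24), S_4 (6T8, order 24), S_3 x S_3 (6T9, order 36), S_4 x C_2 (6T11, order 48), (S_3 x S_3) : C_2 (6T13, order 72), PGL(2,5) (6T14, order 120), S_6 (6T16, order 720). By Dedekind's theorem, for a prime p not dividing disc(f) the degrees of the irreducible factors of f mod p form the cycle type of an element of G. Factoring f modulo the 33 such primes p <= 149 (skipping 2, 3, which divide the discriminant), each new pattern first appears at: mod 5: f = (x^3 + x^2 + 3x + 1)(x^3 + 2x^2 + 4x + 2), pattern 3+3; mod 7: f = (x^6 + 2x^5 + 5x^4 + 4x^3 + 3x^2 + 2x + 2), pattern 6; mod 17: f = (x + 10)(x + 11)(x^2 + 2x + 4)(x^2 + 16x + 6), pattern 2+2+1+1; mod 19: f = (x + 2)(x + 5)(x + 11)(x + 18)(x^2 + 9x + 3), pattern 2+1+1+1+1; mod 71: f = (x^2 + 28x + 70)(x^2 + 46x + 57)(x^2 + 56x + 33), pattern 2+2+2. No other pattern occurs in this range, so the set of observed cycle types is {3+3, 6, 2+2+1+1, 2+1+1+1+1, 2+2+2}. The candidates containing elements of all these cycle types are A_4 x C_2 (6T6) of order 24, S_4 x C_2 (6T11) of order 48, (S_3 x S_3) : C_2 (6T13) of order 72, S_6 (6T16) of order 720; the others are excluded. The observed types are precisely the cycle types that occur in A_4 x C_2 (6T6) (apart from the identity). Each of the other remaining candidates has further cycle types, and by the Chebotarev density theorem the matching factorization patterns would occur for a proportion of primes equal to their share of the group: S_4 x C_2 (6T11) additionally contains elements of type 4+2, 4+1+1 (12 of its 48 elements, about 25% of primes); (S_3 x S_3) : C_2 (6T13) additionally contains elements of type 4+2, 3+2+1, 3+1+1+1 (34 of its 72 elements, about 47% of primes); S_6 (6T16) additionally contains elements of type 5+1, 4+2, 4+1+1, 3+2+1, 3+1+1+1 (484 of its 720 elements, about 67% of primes). None of the 33 primes tested shows any such pattern (for each of these groups the chance of that is below 10^-4), which rules them out. Hence G = A_4 x C_2 (6T6), of order 24. The Galois group A_4 x C_2 (6T6) has order 24, so the splitting field has degree 24 over Q.

24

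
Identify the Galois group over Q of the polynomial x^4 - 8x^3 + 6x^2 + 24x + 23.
D_4 (order 8)

The polynomial is an irreducible quartic over Q and its discriminant is -13075456, which is not a perfect square, so the Galois group is not contained in A_4. The resolvent cubic y^3 - 6*y^2 - 284*y - 1496 has exactly one rational root, so the Galois group is C_4 or D_4. The quartic remains irreducible over Q(sqrt(disc)), so the group is D_4.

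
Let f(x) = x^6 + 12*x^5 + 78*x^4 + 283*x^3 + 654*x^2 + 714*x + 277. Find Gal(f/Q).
The polynomial f is an irreducible sextic over Q, so G = Gal(f/Q) is one of the 16 transitive subgroups 6T1, ..., 6T16 of S_6. The discriminant of f is -401254544639403, which is not a perfect square, so G is not contained in A_6. The transitive groups of degree 6 not contained in A_6 are: C_6 (6T1, order 6), S_3 (6T2, order 6), D_6 (6T3, order 12), C_3 x S_3 (6T5, order 18), A_4 x C_2 (6T6, order 24), S_4 (6T8, order 24), S_3 x S_3 (6T9, order 36), S_4 x C_2 (6T11, order 48), (S_3 x S_3) : C_2 (6T13, order 72), PGL(2,5) (6T14, order 120), S_6 (6T16, order 720). By Dedekind's theorem, for a prime p not dividing disc(f) the degrees of the irreducible factors of f mod p form the cycle type of an element of G. Factoring f modulo the 33 such primes p <= 151 (skipping 3, 7, 13, which divide the discriminant), each new pattern first appears at: mod 2: f = (x^6 + x^3 + 1), pattern 6; mod 17: f = (x^2 + 5x + 13)(x^2 + 10x + 5)(x^2 + 14x + 4), pattern 2+2+2; mod 19: f = (x^3 + 6x^2 + 9x + 11)(x^3 + 6x^2 + 14x + 1), pattern 3+3; mod 31: f = (x + 5)(x + 11)(x + 21)(x^3 + 6x^2 + 23x + 23), pattern 3+1+1+1; mod 73: f = (x + 3)(x + 13)(x + 19)(x + 25)(x + 47)(x + 51), pattern 1+1+1+1+1+1. No other pattern occurs in this range, so the set of observed cycle types is {6, 2+2+2, 3+3, 3+1+1+1, 1+1+1+1+1+1}. The candidates containing elements of all these cycle types are C_3 x S_3 (6T5) of order 18, S_3 x S_3 (6T9) of order 36, (S_3 x S_3) : C_2 (6T13) of order 72, S_6 (6T16) of order 720; the others are excluded. The observed types are precisely the cycle types that occur in C_3 x S_3 (6T5). Each of the other remaining candidates has further cycle types, and by the Chebotarev density theorem the matching factorization patterns would occur for a proportion of primes equal to their share of the group: S_3 x S_3 (6T9) additionally contains elements of type 2+2+1+1 (9 of its 36 elements, about 25% of primes); (S_3 x S_3) : C_2 (6T13) additionally contains elements of type 4+2, 3+2+1, 2+2+1+1, 2+1+1+1+1 (45 of its 72 elements, about 62% of primes); S_6 (6T16) additionally contains elements of type 5+1, 4+2, 4+1+1, 3+2+1, 2+2+1+1, 2+1+1+1+1 (504 of its 720 elements, about 70% of primes). None of the 33 primes tested shows any such pattern (for each of these groups the chance of that is below 10^-4), which rules them out. Hence G = C_3 x S_3 (6T5), of order 18.

6T5: C_3 x S_3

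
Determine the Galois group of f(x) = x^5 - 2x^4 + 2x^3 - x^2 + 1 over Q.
D_5 (order 10)

The polynomial f is an irreducible quintic over Q, so G = Gal(f/Q) is a transitive subgroup of S_5: one of C_5 (5T1, order 5), D_5 (5T2, order 10), F_20 (5T3, order 20), A_5 (5T4, order 60) or S_5 (5T5, order 120). The discriminant of f is 2209 = 47^2, a perfect square, so G is contained in A_5. The transitive groups of degree 5 contained in A_5 are: C_5 (5T1, order 5), D_5 (5T2, order 10), A_5 (5T4, order 60). By Dedekind's theorem, for a prime p not dividing disc(f) the degrees of the irreducible factors of f mod p form the cycle type of an element of G. Factoring f modulo the 23 such primes p <= 89 (skipping 47, which divides the discriminant), each new pattern first appears at: mod 2: f = (x^5 + x^2 + 1), pattern 5; mod 5: f = (x + 1)(x^2 + 2)(x^2 + 2x + 3), pattern 2+2+1; mod 83: f = (x + 2)(x + 12)(x + 15)(x + 23)(x + 29), pattern 1+1+1+1+1. No other pattern occurs in this range, so the set of observed cycle types is {5, 2+2+1, 1+1+1+1+1}. The candidates containing elements of all these cycle types are D_5 (5T2) of order 10, A_5 (5T4) of order 60; the others are excluded. The observed types are precisely the cycle types that occur in D_5 (5T2). Each of the other remaining candidates has further cycle types, and by the Chebotarev density theorem the matching factorization patterns would occur for a proportion of primes equal to their share of the group: A_5 (5T4) additionally contains elements of type 3+1+1 (20 of its 60 elements, about 33% of primes). None of the 23 primes tested shows any such pattern (for each of these groups the chance of that is below 10^-4), which rules them out. Hence G = D_5 (5T2), of order 10.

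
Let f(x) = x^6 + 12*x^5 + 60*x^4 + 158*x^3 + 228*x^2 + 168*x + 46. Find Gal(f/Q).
The polynomial f is an irreducible sextic over Q, so G = Gal(f/Q) is one of the 16 transitive subgroups 6T1, ..., 6T16 of S_6. The discriminant of f is 5038848, which is not a perfect square, so G is not contained in A_6. The transitive groups of degree 6 not contained in A_6 are: C_6 (6T1, order 6), S_3 (6T2, order 6), D_6 (6T3, order 12), C_3 x S_3 (6T5, order 18), A_4 x C_2 (6T6, order 24), S_4 (6T8, order 24), S_3 x S_3 (6T9, order 36), S_4 x C_2 (6T11, order 48), (S_3 x S_3) : C_2 (6T13, order 72), PGL(2,5) (6T14, order 120), S_6 (6T16, order 720). By Dedekind's theorem, for a prime p not dividing disc(f) the degrees of the irreducible factors of f mod p form the cycle type of an element of G. Factoring f modulo the 23 such primes p <= 97 (skipping 2, 3, which divide the discriminant), each new pattern first appears at: mod 5: f = (x^6 + 2x^5 + 3x^3 + 3x^2 + 3x + 1), pattern 6; mod 11: f = (x + 5)(x + 7)(x^2 + x + 7)(x^2 + 10x + 8), pattern 2+2+1+1; mod 13: f = (x + 4)(x + 7)(x + 8)(x^3 + 6x^2 + 12x + 11), pattern 3+1+1+1; mod 31: f = (x^2 + 12x + 13)(x^2 + 13x + 2)(x^2 + 18x + 28), pattern 2+2+2; mod 97: f = (x^3 + 6x^2 + 12x + 17)(x^3 + 6x^2 + 12x + 94), pattern 3+3. No other pattern occurs in this range, so the set of observed cycle types is {6, 2+2+1+1, 3+1+1+1, 2+2+2, 3+3}. The candidates containing elements of all these cycle types are S_3 x S_3 (6T9) of order 36, (S_3 x S_3) : C_2 (6T13) of order 72, S_6 (6T16) of order 720; the others are excluded. The observed types are precisely the cycle types that occur in S_3 x S_3 (6T9) (apart from the identity). Each of the other remaining candidates has further cycle types, and by the Chebotarev density theorem the matching factorization patterns would occur for a proportion of primes equal to their share of the group: (S_3 x S_3) : C_2 (6T13) additionally contains elements of type 4+2, 3+2+1, 2+1+1+1+1 (36 of its 72 elements, about 50% of primes); S_6 (6T16) additionally contains elements of type 5+1, 4+2, 4+1+1, 3+2+1, 2+1+1+1+1 (459 of its 720 elements, about 64% of primes). None of the 23 primes tested shows any such pattern (for each of these groups the chance of that is below 10^-4), which rules them out. Hence G = S_3 x S_3 (6T9), of order 36.

6T9: S_3 x S_3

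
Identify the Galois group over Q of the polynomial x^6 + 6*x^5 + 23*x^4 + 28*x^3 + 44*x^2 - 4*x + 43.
The polynomial f is an irreducible sextic over Q, so G = Gal(f/Q) is one of the 16 transitive subgroups 6T1, ..., 6T16 of S_6. The discriminant of f is -347502390485056, which is not a perfect square, so G is not contained in A_6. The transitive groups of degree 6 not contained in A_6 are: C_6 (6T1, order 6), S_3 (6T2, order 6), D_6 (6T3, order 12), C_3 x S_3 (6T5, order 18), A_4 x C_2 (6T6, order 24), S_4 (6T8, order 24), S_3 x S_3 (6T9, order 36), S_4 x C_2 (6T11, order 48), (S_3 x S_3) : C_2 (6T13, order 72), PGL(2,5) (6T14, order 120), S_6 (6T16, order 720). By Dedekind's theorem, for a prime p not dividing disc(f) the degrees of the irreducible factors of f mod p form the cycle type of an element of G. Factoring f modulo the 17 such primes p <= 67 (skipping 2, 31, which divide the discriminant), each new pattern first appears at: mod 3: f = (x + 1)(x + 2)(x^4 + x + 2), pattern 4+1+1; mod 5: f = (x^3 + 4x + 3)(x^3 + x^2 + 4x + 1), pattern 3+3; mod 7: f = (x^6 + 6x^5 + 2x^4 + 2x^2 + 3x + 1), pattern 6; mod 11: f = (x^2 + 8x + 9)(x^2 + 10x + 1)(x^2 + 10x + 6), pattern 2+2+2; mod 13: f = (x^2 + 4x + 10)(x^4 + 2x^3 + 5x^2 + x + 3), pattern 4+2; mod 37: f = (x + 9)(x + 19)(x^2 + 17x + 28)(x^2 + 35x + 30), pattern 2+2+1+1; mod 47: f = (x + 9)(x + 13)(x + 31)(x + 46)(x^2 + x + 24), pattern 2+1+1+1+1. No other pattern occurs in this range, so the set of observed cycle types is {4+1+1, 3+3, 6, 2+2+2, 4+2, 2+2+1+1, 2+1+1+1+1}. The candidates containing elements of all these cycle types are S_4 x C_2 (6T11) of order 48, S_6 (6T16) of order 720; the others are excluded. The observed types are precisely the cycle types that occur in S_4 x C_2 (6T11) (apart from the identity). Each of the other remaining candidates has further cycle types, and by the Chebotarev density theorem the matching factorization patterns would occur for a proportion of primes equal to their share of the group: S_6 (6T16) additionally contains elements of type 5+1, 3+2+1, 3+1+1+1 (304 of its 720 elements, about 42% of primes). None of the 17 primes tested shows any such pattern (for each of these groups the chance of that is below 10^-4), which rules them out. Hence G = S_4 x C_2 (6T11), of order 48.

S_4 x C_2 (order 48)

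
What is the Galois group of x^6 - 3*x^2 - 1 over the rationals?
A_4

The polynomial f is an irreducible sextic over Q, so G = Gal(f/Q) is one of the 16 transitive subgroups 6T1, ..., 6T16 of S_6. The discriminant of f is 419904 = 648^2, a perfect square, so G is contained in A_6. The transitive groups of degree 6 contained in A_6 are: A_4 (6T4, order 12), S_4 (6T7, order 24), (C_3 x C_3) : C_4 (6T10, order 36), PSL(2,5) (6T12, order 60), A_6 (6T15, order 360). By Dedekind's theorem, for a prime p not dividing disc(f) the degrees of the irreducible factors of f mod p form the cycle type of an element of G. Factoring f modulo the 33 such primes p <= 149 (skipping 2, 3, which divide the discriminant), each new pattern first appears at: mod 5: f = (x^3 + x^2 + 3x + 1)(x^3 + 4x^2 + 3x + 4), pattern 3+3; mod 17: f = (x + 2)(x + 15)(x^2 + 7)(x^2 + 14), pattern 2+2+1+1; mod 71: f = (x + 4)(x + 5)(x + 32)(x + 39)(x + 66)(x + 67), pattern 1+1+1+1+1+1. No other pattern occurs in this range, so the set of observed cycle types is {3+3, 2+2+1+1, 1+1+1+1+1+1}. The candidates containing elements of all these cycle types are A_4 (6T4) of order 12, S_4 (6T7) of order 24, (C_3 x C_3) : C_4 (6T10) of order 36, PSL(2,5) (6T12) of order 60, A_6 (6T15) of order 360; the others are excluded. The observed types are precisely the cycle types that occur in A_4 (6T4). Each of the other remaining candidates has further cycle types, and by the Chebotarev density theorem the matching factorization patterns would occur for a proportion of primes equal to their share of the group: S_4 (6T7) additionally contains elements of type 4+2 (6 of its 24 elements, about 25% of primes); (C_3 x C_3) : C_4 (6T10) additionally contains elements of type 4+2, 3+1+1+1 (22 of its 36 elements, about 61% of primes); PSL(2,5) (6T12) additionally contains elements of type 5+1 (24 of its 60 elements, about 40% of primes); A_6 (6T15) additionally contains elements of type 5+1, 4+2, 3+1+1+1 (274 of its 360 elements, about 76% of primes). None of the 33 primes tested shows any such pattern (for each of these groups the chance of that is below 10^-4), which rules them out. Hence G = A_4 (6T4), of order 12.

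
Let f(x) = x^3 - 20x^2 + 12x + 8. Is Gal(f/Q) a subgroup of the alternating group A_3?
The polynomial is irreducible of degree 3 over Q. Its discriminant is 270400 = 520^2, a perfect square. A Galois group lies in the alternating group exactly when the discriminant is a square in Q, so the Galois group (C_3) is contained in A_3.

Yes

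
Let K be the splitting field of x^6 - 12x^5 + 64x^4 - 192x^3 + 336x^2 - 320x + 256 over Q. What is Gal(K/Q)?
S_4 x C_2 (order 48)

The polynomial f is an irreducible sextic over Q, so G = Gal(f/Q) is one of the 16 transitive subgroups 6T1, ..., 6T16 of S_6. The discriminant of f is -1849378557919232, which is not a perfect square, so G is not contained in A_6. The transitive groups of degree 6 not contained in A_6 are: C_6 (6T1, order 6), S_3 (6T2, order 6), D_6 (6T3, order 12), C_3 x S_3 (6T5, order 18), A_4 x C_2 (6T6, order 24), S_4 (6T8, order 24), S_3 x S_3 (6T9, order 36), S_4 x C_2 (6T11, order 48), (S_3 x S_3) : C_2 (6T13, order 72), PGL(2,5) (6T14, order 120), S_6 (6T16, order 720). By Dedekind's theorem, for a prime p not dividing disc(f) the degrees of the irreducible factors of f mod p form the cycle type of an element of G. Factoring f modulo the 29 such primes p <= 127 (skipping 2, 29, which divide the discriminant), each new pattern first appears at: mod 3: f = (x^3 + x^2 + 2)(x^3 + 2x^2 + 2x + 2), pattern 3+3; mod 5: f = (x^6 + 3x^5 + 4x^4 + 3x^3 + x^2 + 1), pattern 6; mod 7: f = (x + 4)(x + 6)(x^4 + 6x^3 + x^2 + 4x + 6), pattern 4+1+1; mod 17: f = (x + 5)(x + 8)(x^2 + 5)(x^2 + 9x + 4), pattern 2+2+1+1; mod 23: f = (x^2 + 16x + 20)(x^2 + 19x + 20)(x^2 + 22x + 8), pattern 2+2+2; mod 67: f = (x^2 + 63x + 60)(x^4 + 59x^3 + 39x^2 + 42x + 40), pattern 4+2; mod 127: f = (x + 5)(x + 45)(x + 78)(x + 118)(x^2 + 123x + 107), pattern 2+1+1+1+1. No other pattern occurs in this range, so the set of observed cycle types is {3+3, 6, 4+1+1, 2+2+1+1, 2+2+2, 4+2, 2+1+1+1+1}. The candidates containing elements of all these cycle types are S_4 x C_2 (6T11) of order 48, S_6 (6T16) of order 720; the others are excluded. The observed types are precisely the cycle types that occur in S_4 x C_2 (6T11) (apart from the identity). Each of the other remaining candidates has further cycle types, and by the Chebotarev density theorem the matching factorization patterns would occur for a proportion of primes equal to their share of the group: S_6 (6T16) additionally contains elements of type 5+1, 3+2+1, 3+1+1+1 (304 of its 720 elements, about 42% of primes). None of the 29 primes tested shows any such pattern (for each of these groups the chance of that is below 10^-4), which rules them out. Hence G = S_4 x C_2 (6T11), of order 48.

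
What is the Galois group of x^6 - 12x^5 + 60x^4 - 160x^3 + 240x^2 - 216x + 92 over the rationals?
A_6, the alternating group on 6 letters

The polynomial f is an irreducible sextic over Q, so G = Gal(f/Q) is one of the 16 transitive subgroups 6T1, ..., 6T16 of S_6. The discriminant of f is 746496000000 = 864000^2, a perfect square, so G is contained in A_6. The transitive groups of degree 6 contained in A_6 are: A_4 (6T4, order 12), S_4 (6T7, order 24), (C_3 x C_3) : C_4 (6T10, order 36), PSL(2,5) (6T12, order 60), A_6 (6T15, order 360). By Dedekind's theorem, for a prime p not dividing disc(f) the degrees of the irreducible factors of f mod p form the cycle type of an element of G. Factoring f modulo the 6 such primes p <= 23 (skipping 2, 3, 5, which divide the discriminant), each new pattern first appears at: mod 7: f = (x + 2)(x^5 + 4x^3 + 2x + 4), pattern 5+1; mod 23: f = (x)(x + 9)(x + 14)(x^3 + 11x^2 + 3x + 18), pattern 3+1+1+1. No other pattern occurs in this range, so the set of observed cycle types is {5+1, 3+1+1+1}. Among the candidates above, the only group containing elements of all these cycle types is A_6 (6T15) — each of A_4 (6T4), S_4 (6T7), (C_3 x C_3) : C_4 (6T10), PSL(2,5) (6T12) lacks at least one of them. Hence G = A_6 (6T15), of order 360.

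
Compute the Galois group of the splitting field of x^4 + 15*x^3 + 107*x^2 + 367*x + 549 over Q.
The polynomial is an irreducible quartic over Q and its discriminant is 82715029, which is not a perfect square, so the Galois group is not contained in A_4. The resolvent cubic y^3 - 107*y^2 + 3309*y - 23242 is irreducible over Q. An irreducible resolvent with non-square discriminant gives S_4.

S_4 (order 24)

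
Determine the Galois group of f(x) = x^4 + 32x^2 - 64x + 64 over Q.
The polynomial is an irreducible quartic over Q and its discriminant is 822083584 = 28672^2, a perfect square, so the Galois group is contained in A_4. The resolvent cubic y^3 - 32*y^2 - 256*y + 4096 is irreducible over Q. An irreducible resolvent with square discriminant gives A_4.

A_4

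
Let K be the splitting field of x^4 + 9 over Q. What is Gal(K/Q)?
The polynomial is an irreducible quartic over Q and its discriminant is 186624 = 432^2, a perfect square, so the Galois group is contained in A_4. The resolvent cubic y^3 - 36*y splits completely over Q, which gives the Klein four-group V_4.

V_4, the Klein four-group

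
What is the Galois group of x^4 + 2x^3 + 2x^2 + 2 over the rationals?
The polynomial is an irreducible quartic over Q and its discriminant is 3136 = 56^2, a perfect square, so the Galois group is contained in A_4. The resolvent cubic y^3 - 2*y^2 - 8*y + 8 is irreducible over Q. An irreducible resolvent with square discriminant gives A_4.

4T4: A_4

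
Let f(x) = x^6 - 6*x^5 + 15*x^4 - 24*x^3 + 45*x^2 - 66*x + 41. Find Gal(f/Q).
6T3: D_6

The polynomial f is an irreducible sextic over Q, so G = Gal(f/Q) is one of the 16 transitive subgroups 6T1, ..., 6T16 of S_6. The discriminant of f is -37744330752, which is not a perfect square, so G is not contained in A_6. The transitive groups of degree 6 not contained in A_6 are: C_6 (6T1, order 6), S_3 (6T2, order 6), D_6 (6T3, order 12), C_3 x S_3 (6T5, order 18), A_4 x C_2 (6T6, order 24), S_4 (6T8, order 24), S_3 x S_3 (6T9, order 36), S_4 x C_2 (6T11, order 48), (S_3 x S_3) : C_2 (6T13, order 72), PGL(2,5) (6T14, order 120), S_6 (6T16, order 720). By Dedekind's theorem, for a prime p not dividing disc(f) the degrees of the irreducible factors of f mod p form the cycle type of an element of G. Factoring f modulo the 79 such primes p <= 421 (skipping 2, 3, 53, which divide the discriminant), each new pattern first appears at: mod 5: f = (x^2 + 2x + 4)(x^2 + 3x + 4)(x^2 + 4x + 1), pattern 2+2+2; mod 7: f = (x^6 + x^5 + x^4 + 4x^3 + 3x^2 + 4x + 6), pattern 6; mod 11: f = (x + 1)(x + 5)(x^2 + 3x + 8)(x^2 + 7x + 9), pattern 2+2+1+1; mod 19: f = (x^3 + 16x^2 + 2x + 11)(x^3 + 16x^2 + 4x + 2), pattern 3+3; mod 43: f = (x + 4)(x + 5)(x + 11)(x + 31)(x + 32)(x + 40), pattern 1+1+1+1+1+1. No other pattern occurs in this range, so the set of observed cycle types is {2+2+2, 6, 2+2+1+1, 3+3, 1+1+1+1+1+1}. The candidates containing elements of all these cycle types are D_6 (6T3) of order 12, A_4 x C_2 (6T6) of order 24, S_3 x S_3 (6T9) of order 36, S_4 x C_2 (6T11) of order 48, (S_3 x S_3) : C_2 (6T13) of order 72, PGL(2,5) (6T14) of order 120, S_6 (6T16) of order 720; the others are excluded. The observed types are precisely the cycle types that occur in D_6 (6T3). Each of the other remaining candidates has further cycle types, and by the Chebotarev density theorem the matching factorization patterns would occur for a proportion of primes equal to their share of the group: A_4 x C_2 (6T6) additionally contains elements of type 2+1+1+1+1 (3 of its 24 elements, about 12% of primes); S_3 x S_3 (6T9) additionally contains elements of type 3+1+1+1 (4 of its 36 elements, about 11% of primes); S_4 x C_2 (6T11) additionally contains elements of type 4+2, 4+1+1, 2+1+1+1+1 (15 of its 48 elements, about 31% of primes); (S_3 x S_3) : C_2 (6T13) additionally contains elements of type 4+2, 3+2+1, 3+1+1+1, 2+1+1+1+1 (40 of its 72 elements, about 56% of primes); PGL(2,5) (6T14) additionally contains elements of type 5+1, 4+1+1 (54 of its 120 elements, about 45% of primes); S_6 (6T16) additionally contains elements of type 5+1, 4+2, 4+1+1, 3+2+1, 3+1+1+1, 2+1+1+1+1 (499 of its 720 elements, about 69% of primes). None of the 79 primes tested shows any such pattern (for each of these groups the chance of that is below 10^-4), which rules them out. Hence G = D_6 (6T3), of order 12.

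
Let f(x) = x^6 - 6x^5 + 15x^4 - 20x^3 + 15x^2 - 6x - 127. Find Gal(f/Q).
6T3: D_6

The polynomial f is an irreducible sextic over Q, so G = Gal(f/Q) is one of the 16 transitive subgroups 6T1, ..., 6T16 of S_6. The discriminant of f is 1603087953297408, which is not a perfect square, so G is not contained in A_6. The transitive groups of degree 6 not contained in A_6 are: C_6 (6T1, order 6), S_3 (6T2, order 6), D_6 (6T3, order 12), C_3 x S_3 (6T5, order 18), A_4 x C_2 (6T6, order 24), S_4 (6T8, order 24), S_3 x S_3 (6T9, order 36), S_4 x C_2 (6T11, order 48), (S_3 x S_3) : C_2 (6T13, order 72), PGL(2,5) (6T14, order 120), S_6 (6T16, order 720). By Dedekind's theorem, for a prime p not dividing disc(f) the degrees of the irreducible factors of f mod p form the cycle type of an element of G. Factoring f modulo the 79 such primes p <= 419 (skipping 2, 3, which divide the discriminant), each new pattern first appears at: mod 5: f = (x^2 + 2)(x^2 + x + 1)(x^2 + 3x + 4), pattern 2+2+2; mod 7: f = (x^3 + 4x^2 + 3x + 2)(x^3 + 4x^2 + 3x + 3), pattern 3+3; mod 13: f = (x^6 + 7x^5 + 2x^4 + 6x^3 + 2x^2 + 7x + 3), pattern 6; mod 17: f = (x + 6)(x + 9)(x^2 + 5x + 9)(x^2 + 8x + 6), pattern 2+2+1+1; mod 31: f = (x + 3)(x + 6)(x + 10)(x + 19)(x + 23)(x + 26), pattern 1+1+1+1+1+1. No other pattern occurs in this range, so the set of observed cycle types is {2+2+2, 3+3, 6, 2+2+1+1, 1+1+1+1+1+1}. The candidates containing elements of all these cycle types are D_6 (6T3) of order 12, A_4 x C_2 (6T6) of order 24, S_3 x S_3 (6T9) of order 36, S_4 x C_2 (6T11) of order 48, (S_3 x S_3) : C_2 (6T13) of order 72, PGL(2,5) (6T14) of order 120, S_6 (6T16) of order 720; the others are excluded. The observed types are precisely the cycle types that occur in D_6 (6T3). Each of the other remaining candidates has further cycle types, and by the Chebotarev density theorem the matching factorization patterns would occur for a proportion of primes equal to their share of the group: A_4 x C_2 (6T6) additionally contains elements of type 2+1+1+1+1 (3 of its 24 elements, about 12% of primes); S_3 x S_3 (6T9) additionally contains elements of type 3+1+1+1 (4 of its 36 elements, about 11% of primes); S_4 x C_2 (6T11) additionally contains elements of type 4+2, 4+1+1, 2+1+1+1+1 (15 of its 48 elements, about 31% of primes); (S_3 x S_3) : C_2 (6T13) additionally contains elements of type 4+2, 3+2+1, 3+1+1+1, 2+1+1+1+1 (40 of its 72 elements, about 56% of primes); PGL(2,5) (6T14) additionally contains elements of type 5+1, 4+1+1 (54 of its 120 elements, about 45% of primes); S_6 (6T16) additionally contains elements of type 5+1, 4+2, 4+1+1, 3+2+1, 3+1+1+1, 2+1+1+1+1 (499 of its 720 elements, about 69% of primes). None of the 79 primes tested shows any such pattern (for each of these groups the chance of that is below 10^-4), which rules them out. Hence G = D_6 (6T3), of order 12.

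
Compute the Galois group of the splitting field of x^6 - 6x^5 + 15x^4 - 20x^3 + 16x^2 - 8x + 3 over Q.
S_4 x C_2 (order 48)

The polynomial f is an irreducible sextic over Q, so G = Gal(f/Q) is one of the 16 transitive subgroups 6T1, ..., 6T16 of S_6. The discriminant of f is -61504, which is not a perfect square, so G is not contained in A_6. The transitive groups of degree 6 not contained in A_6 are: C_6 (6T1, order 6), S_3 (6T2, order 6), D_6 (6T3, order 12), C_3 x S_3 (6T5, order 18), A_4 x C_2 (6T6, order 24), S_4 (6T8, order 24), S_3 x S_3 (6T9, order 36), S_4 x C_2 (6T11, order 48), (S_3 x S_3) : C_2 (6T13, order 72), PGL(2,5) (6T14, order 120), S_6 (6T16, order 720). By Dedekind's theorem, for a prime p not dividing disc(f) the degrees of the irreducible factors of f mod p form the cycle type of an element of G. Factoring f modulo the 17 such primes p <= 67 (skipping 2, 31, which divide the discriminant), each new pattern first appears at: mod 3: f = (x)(x + 1)(x^4 + 2x^3 + x^2 + 1), pattern 4+1+1; mod 5: f = (x^3 + 4x + 3)(x^3 + 4x^2 + x + 1), pattern 3+3; mod 7: f = (x^6 + x^5 + x^4 + x^3 + 2x^2 + 6x + 3), pattern 6; mod 11: f = (x^2 + 8x + 9)(x^2 + 9x + 10)(x^2 + 10x + 7), pattern 2+2+2; mod 13: f = (x^2 + 11x + 7)(x^4 + 9x^3 + 8x + 6), pattern 4+2; mod 37: f = (x + 4)(x + 31)(x^2 + 7x + 8)(x^2 + 26x + 26), pattern 2+2+1+1; mod 47: f = (x + 4)(x + 8)(x + 37)(x + 41)(x^2 + 45x + 13), pattern 2+1+1+1+1. No other pattern occurs in this range, so the set of observed cycle types is {4+1+1, 3+3, 6, 2+2+2, 4+2, 2+2+1+1, 2+1+1+1+1}. The candidates containing elements of all these cycle types are S_4 x C_2 (6T11) of order 48, S_6 (6T16) of order 720; the others are excluded. The observed types are precisely the cycle types that occur in S_4 x C_2 (6T11) (apart from the identity). Each of the other remaining candidates has further cycle types, and by the Chebotarev density theorem the matching factorization patterns would occur for a proportion of primes equal to their share of the group: S_6 (6T16) additionally contains elements of type 5+1, 3+2+1, 3+1+1+1 (304 of its 720 elements, about 42% of primes). None of the 17 primes tested shows any such pattern (for each of these groups the chance of that is below 10^-4), which rules them out. Hence G = S_4 x C_2 (6T11), of order 48.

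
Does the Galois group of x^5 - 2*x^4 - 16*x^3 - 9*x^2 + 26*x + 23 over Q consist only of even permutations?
The polynomial is irreducible of degree 5 over Q. Its discriminant is 7745089 = 2783^2, a perfect square. A Galois group lies in the alternating group exactly when the discriminant is a square in Q, so the Galois group (C_5) is contained in A_5.

Yes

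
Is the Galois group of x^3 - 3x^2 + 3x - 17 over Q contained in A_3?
No

The polynomial is irreducible of degree 3 over Q. Its discriminant is -6912, which is not a perfect square. A Galois group lies in the alternating group exactly when the discriminant is a square in Q, so the Galois group (S_3) is not contained in A_3.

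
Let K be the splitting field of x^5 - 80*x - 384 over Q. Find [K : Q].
10

The degree of the splitting field over Q equals the order of the Galois group, so first determine the group. The polynomial f is an irreducible quintic over Q, so G = Gal(f/Q) is a transitive subgroup of S_5: one of C_5 (5T1, order 5), D_5 (5T2, order 10), F_20 (5T3, order 20), A_5 (5T4, order 60) or S_5 (5T5, order 120). The discriminant of f is 67108864000000 = 8192000^2, a perfect square, so G is contained in A_5. The transitive groups of degree 5 contained in A_5 are: C_5 (5T1, order 5), D_5 (5T2, order 10), A_5 (5T4, order 60). By Dedekind's theorem, for a prime p not dividing disc(f) the degrees of the irreducible factors of f mod p form the cycle type of an element of G. Factoring f modulo the 23 such primes p <= 97 (skipping 2, 5, which divide the discriminant), each new pattern first appears at: mod 3: f = (x)(x^2 + x + 2)(x^2 + 2x + 2), pattern 2+2+1; mod 7: f = (x^5 + 4x + 1), pattern 5. No other pattern occurs in this range, so the set of observed cycle types is {2+2+1, 5}. The candidates containing elements of all these cycle types are D_5 (5T2) of order 10, A_5 (5T4) of order 60; the others are excluded. The observed types are precisely the cycle types that occur in D_5 (5T2) (apart from the identity). Each of the other remaining candidates has further cycle types, and by the Chebotarev density theorem the matching factorization patterns would occur for a proportion of primes equal to their share of the group: A_5 (5T4) additionally contains elements of type 3+1+1 (20 of its 60 elements, about 33% of primes). None of the 23 primes tested shows any such pattern (for each of these groups the chance of that is below 10^-4), which rules them out. Hence G = D_5 (5T2), of order 10. The Galois group D_5 (5T2) has order 10, so the splitting field has degree 10 over Q.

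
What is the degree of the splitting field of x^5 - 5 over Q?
The degree of the splitting field over Q equals the order of the Galois group, so first determine the group. The polynomial f is an irreducible quintic over Q, so G = Gal(f/Q) is a transitive subgroup of S_5: one of C_5 (5T1, order 5), D_5 (5T2, order 10), F_20 (5T3, order 20), A_5 (5T4, order 60) or S_5 (5T5, order 120). The discriminant of f is 1953125, which is not a perfect square, so G is not contained in A_5. The transitive groups of degree 5 not contained in A_5 are: F_20 (5T3, order 20), S_5 (5T5, order 120). By Dedekind's theorem, for a prime p not dividing disc(f) the degrees of the irreducible factors of f mod p form the cycle type of an element of G. Factoring f modulo the 18 such primes p <= 67 (skipping 5, which divides the discriminant), each new pattern first appears at: mod 2: f = (x + 1)(x^4 + x^3 + x^2 + x + 1), pattern 4+1; mod 11: f = (x^5 + 6), pattern 5; mod 19: f = (x + 13)(x^2 + 11x + 17)(x^2 + 14x + 17), pattern 2+2+1; mod 31: f = (x + 3)(x + 6)(x + 12)(x + 17)(x + 24), pattern 1+1+1+1+1. No other pattern occurs in this range, so the set of observed cycle types is {4+1, 5, 2+2+1, 1+1+1+1+1}. The candidates containing elements of all these cycle types are F_20 (5T3) of order 20, S_5 (5T5) of order 120; the others are excluded. The observed types are precisely the cycle types that occur in F_20 (5T3). Each of the other remaining candidates has further cycle types, and by the Chebotarev density theorem the matching factorization patterns would occur for a proportion of primes equal to their share of the group: S_5 (5T5) additionally contains elements of type 3+2, 3+1+1, 2+1+1+1 (50 of its 120 elements, about 42% of primes). None of the 18 primes tested shows any such pattern (for each of these groups the chance of that is below 10^-4), which rules them out. Hence G = F_20 (5T3), of order 20. The Galois group F_20 (5T3) has order 20, so the splitting field has degree 20 over Q.

20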